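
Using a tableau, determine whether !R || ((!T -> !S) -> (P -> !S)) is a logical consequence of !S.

Initial set: {T !S; F (!R || ((!T -> !S) -> (P -> !S)))}.
F (!R || ((!T -> !S) -> (P -> !S))): α-rule — add F !R, F ((!T -> !S) -> (P -> !S)).
F ((!T -> !S) -> (P -> !S)): α-rule — add T (!T -> !S), F (P -> !S).
F (P -> !S): α-rule — add T P, F !S.
× closes — contains both S and !S.
All 1 branch closes.
Every branch closed, so the premises entail the conclusion.

Yes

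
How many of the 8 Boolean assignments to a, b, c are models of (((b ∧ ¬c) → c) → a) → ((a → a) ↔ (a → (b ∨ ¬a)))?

Initial set: {((((b ∧ ¬c) → c) → a) → ((a → a) ↔ (a → (b ∨ ¬a))))}.
((((b ∧ ¬c) → c) → a) → ((a → a) ↔ (a → (b ∨ ¬a)))): β-rule — branch into ¬(((b ∧ ¬c) → c) → a)  //  ((a → a) ↔ (a → (b ∨ ¬a))).
  branch 1 (add ¬(((b ∧ ¬c) → c) → a)):
    ¬(((b ∧ ¬c) → c) → a): α-rule — add ((b ∧ ¬c) → c), ¬a.
    ((b ∧ ¬c) → c): β-rule — branch into ¬(b ∧ ¬c)  //  c.
      branch 1.1 (add ¬(b ∧ ¬c)):
        ¬(b ∧ ¬c): β-rule — branch into ¬b  //  ¬¬c.
          branch 1.1.1 (add ¬b):
            ○ open, literals {a=false, b=false}.
          branch 1.1.2 (add ¬¬c):
            ○ open, literals {a=false, c=true}.
      branch 1.2 (add c):
        ○ open, literals {a=false, c=true}.
  branch 2 (add ((a → a) ↔ (a → (b ∨ ¬a)))):
    ((a → a) ↔ (a → (b ∨ ¬a))): β-rule — branch into (a → a), (a → (b ∨ ¬a))  //  ¬(a → a), ¬(a → (b ∨ ¬a)).
      branch 2.1 (add (a → a), (a → (b ∨ ¬a))):
        (a → a): β-rule — branch into ¬a  //  a.
          branch 2.1.1 (add ¬a):
            (a → (b ∨ ¬a)): β-rule — branch into ¬a  //  (b ∨ ¬a).
              branch 2.1.1.1 (add ¬a):
                ○ open, literals {a=false}.
              branch 2.1.1.2 (add (b ∨ ¬a)):
                (b ∨ ¬a): β-rule — branch into b  //  ¬a.
                  branch 2.1.1.2.1 (add b):
                    ○ open, literals {a=false, b=true}.
                  branch 2.1.1.2.2 (add ¬a):
                    ○ open, literals {a=false}.
          branch 2.1.2 (add a):
            (a → (b ∨ ¬a)): β-rule — branch into ¬a  //  (b ∨ ¬a).
              branch 2.1.2.1 (add ¬a):
                × closes — contains both a and ¬a.
              branch 2.1.2.2 (add (b ∨ ¬a)):
                (b ∨ ¬a): β-rule — branch into b  //  ¬a.
                  branch 2.1.2.2.1 (add b):
                    ○ open, literals {a=true, b=true}.
                  branch 2.1.2.2.2 (add ¬a):
                    × closes — contains both a and ¬a.
      branch 2.2 (add ¬(a → a), ¬(a → (b ∨ ¬a))):
        ¬(a → a): α-rule — add a, ¬a.
        × closes — contains both a and ¬a.
3 branches closed, 7 open.
Each open branch fixes some atoms; the unmentioned ones are free. Counting distinct full assignments: branch {a=false, b=false} (c) contributes 2 new; branch {a=false, c=true} (b) contributes 1 new; branch {a=false, c=true} (b) contributes 0 new; branch {a=false} (b, c) contributes 1 new; branch {a=false, b=true} (c) contributes 0 new; branch {a=false} (b, c) contributes 0 new; branch {a=true, b=true} (c) contributes 2 new. Total: 6.

6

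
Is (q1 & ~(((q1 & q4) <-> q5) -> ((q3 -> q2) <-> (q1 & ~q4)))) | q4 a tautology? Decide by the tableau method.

Assume the negation and expand:
Initial set: {~((q1 & ~(((q1 & q4) <-> q5) -> ((q3 -> q2) <-> (q1 & ~q4)))) | q4)}.
~((q1 & ~(((q1 & q4) <-> q5) -> ((q3 -> q2) <-> (q1 & ~q4)))) | q4): α-rule — add ~(q1 & ~(((q1 & q4) <-> q5) -> ((q3 -> q2) <-> (q1 & ~q4)))), ~q4.
~(q1 & ~(((q1 & q4) <-> q5) -> ((q3 -> q2) <-> (q1 & ~q4)))): β-rule — branch into ~q1  //  ~~(((q1 & q4) <-> q5) -> ((q3 -> q2) <-> (q1 & ~q4))).
  branch 1 (add ~q1):
    ○ open, literals {q1=0, q4=0}.
  branch 2 (add ~~(((q1 & q4) <-> q5) -> ((q3 -> q2) <-> (q1 & ~q4)))):
    ~~(((q1 & q4) <-> q5) -> ((q3 -> q2) <-> (q1 & ~q4))): β-rule — branch into ~((q1 & q4) <-> q5)  //  ((q3 -> q2) <-> (q1 & ~q4)).
      branch 2.1 (add ~((q1 & q4) <-> q5)):
        ~((q1 & q4) <-> q5): β-rule — branch into (q1 & q4), ~q5  //  ~(q1 & q4), q5.
          branch 2.1.1 (add (q1 & q4), ~q5):
            (q1 & q4): α-rule — add q1, q4.
            × closes — contains both q4 and ~q4.
          branch 2.1.2 (add ~(q1 & q4), q5):
            ~(q1 & q4): β-rule — branch into ~q1  //  ~q4.
              branch 2.1.2.1 (add ~q1):
                ○ open, literals {q1=0, q4=0, q5=1}.
              branch 2.1.2.2 (add ~q4):
                ○ open, literals {q4=0, q5=1}.
      branch 2.2 (add ((q3 -> q2) <-> (q1 & ~q4))):
        ((q3 -> q2) <-> (q1 & ~q4)): β-rule — branch into (q3 -> q2), (q1 & ~q4)  //  ~(q3 -> q2), ~(q1 & ~q4).
          branch 2.2.1 (add (q3 -> q2), (q1 & ~q4)):
            (q1 & ~q4): α-rule — add q1, ~q4.
            (q3 -> q2): β-rule — branch into ~q3  //  q2.
              branch 2.2.1.1 (add ~q3):
                ○ open, literals {q1=1, q3=0, q4=0}.
              branch 2.2.1.2 (add q2):
                ○ open, literals {q1=1, q2=1, q4=0}.
          branch 2.2.2 (add ~(q3 -> q2), ~(q1 & ~q4)):
            ~(q3 -> q2): α-rule — add q3, ~q2.
            ~(q1 & ~q4): β-rule — branch into ~q1  //  ~~q4.
              branch 2.2.2.1 (add ~q1):
                ○ open, literals {q1=0, q2=0, q3=1, q4=0}.
              branch 2.2.2.2 (add ~~q4):
                × closes — contains both q4 and ~q4.
2 branches closed, 6 open.
An open branch gives a countermodel: q1=0, q4=0 (unmentioned atoms arbitrary); under it the original formula is false.

Not valid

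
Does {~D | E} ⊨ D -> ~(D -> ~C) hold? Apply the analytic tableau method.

Initial set: {(~D | E); ~(D -> ~(D -> ~C))}.
~(D -> ~(D -> ~C)): α-rule — add D, ~~(D -> ~C).
(~D | E): β-rule — branch into ~D  //  E.
  branch 1 (add ~D):
    × closes — contains both D and ~D.
  branch 2 (add E):
    ~~(D -> ~C): β-rule — branch into ~D  //  ~C.
      branch 2.1 (add ~D):
        × closes — contains both D and ~D.
      branch 2.2 (add ~C):
        ○ open, literals {C=false, D=true, E=true}.
2 branches closed, 1 open.
An open branch gives a countermodel: C=false, D=true, E=true (unmentioned atoms arbitrary); the premises hold there but the conclusion fails.

No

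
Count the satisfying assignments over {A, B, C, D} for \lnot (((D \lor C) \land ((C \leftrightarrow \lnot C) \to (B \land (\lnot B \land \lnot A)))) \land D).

Initial set: {\lnot (((D \lor C) \land ((C \leftrightarrow \lnot C) \to (B \land (\lnot B \land \lnot A)))) \land D)}.
\lnot (((D \lor C) \land ((C \leftrightarrow \lnot C) \to (B \land (\lnot B \land \lnot A)))) \land D): β-rule — branch into \lnot ((D \lor C) \land ((C \leftrightarrow \lnot C) \to (B \land (\lnot B \land \lnot A))))  //  \lnot D.
  branch 1 (add \lnot ((D \lor C) \land ((C \leftrightarrow \lnot C) \to (B \land (\lnot B \land \lnot A))))):
    \lnot ((D \lor C) \land ((C \leftrightarrow \lnot C) \to (B \land (\lnot B \land \lnot A)))): β-rule — branch into \lnot (D \lor C)  //  \lnot ((C \leftrightarrow \lnot C) \to (B \land (\lnot B \land \lnot A))).
      branch 1.1 (add \lnot (D \lor C)):
        \lnot (D \lor C): α-rule — add \lnot D, \lnot C.
        ○ open, literals {C=false, D=false}.
      branch 1.2 (add \lnot ((C \leftrightarrow \lnot C) \to (B \land (\lnot B \land \lnot A)))):
        \lnot ((C \leftrightarrow \lnot C) \to (B \land (\lnot B \land \lnot A))): α-rule — add (C \leftrightarrow \lnot C), \lnot (B \land (\lnot B \land \lnot A)).
        (C \leftrightarrow \lnot C): β-rule — branch into C, \lnot C  //  \lnot C, \lnot \lnot C.
          branch 1.2.1 (add C, \lnot C):
            × closes — contains both C and \lnot C.
          branch 1.2.2 (add \lnot C, \lnot \lnot C):
            × closes — contains both C and \lnot C.
  branch 2 (add \lnot D):
    ○ open, literals {D=false}.
2 branches closed, 2 open.
Each open branch fixes some atoms; the unmentioned ones are free. Counting distinct full assignments: branch {C=false, D=false} (A, B) contributes 4 new; branch {D=false} (A, B, C) contributes 4 new. Total: 8.

8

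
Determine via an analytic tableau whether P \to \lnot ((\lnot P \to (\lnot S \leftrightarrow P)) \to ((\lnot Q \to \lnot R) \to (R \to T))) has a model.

Satisfiable

Initial set: {(P \to \lnot ((\lnot P \to (\lnot S \leftrightarrow P)) \to ((\lnot Q \to \lnot R) \to (R \to T))))}.
(P \to \lnot ((\lnot P \to (\lnot S \leftrightarrow P)) \to ((\lnot Q \to \lnot R) \to (R \to T)))): β-rule — branch into \lnot P  //  \lnot ((\lnot P \to (\lnot S \leftrightarrow P)) \to ((\lnot Q \to \lnot R) \to (R \to T))).
  branch 1 (add \lnot P):
    ○ open, literals {P=0}.
  branch 2 (add \lnot ((\lnot P \to (\lnot S \leftrightarrow P)) \to ((\lnot Q \to \lnot R) \to (R \to T)))):
    \lnot ((\lnot P \to (\lnot S \leftrightarrow P)) \to ((\lnot Q \to \lnot R) \to (R \to T))): α-rule — add (\lnot P \to (\lnot S \leftrightarrow P)), \lnot ((\lnot Q \to \lnot R) \to (R \to T)).
    \lnot ((\lnot Q \to \lnot R) \to (R \to T)): α-rule — add (\lnot Q \to \lnot R), \lnot (R \to T).
    \lnot (R \to T): α-rule — add R, \lnot T.
    (\lnot P \to (\lnot S \leftrightarrow P)): β-rule — branch into \lnot \lnot P  //  (\lnot S \leftrightarrow P).
      branch 2.1 (add \lnot \lnot P):
        (\lnot Q \to \lnot R): β-rule — branch into \lnot \lnot Q  //  \lnot R.
          branch 2.1.1 (add \lnot \lnot Q):
            ○ open, literals {P=1, Q=1, R=1, T=0}.
          branch 2.1.2 (add \lnot R):
            × closes — contains both R and \lnot R.
      branch 2.2 (add (\lnot S \leftrightarrow P)):
        (\lnot Q \to \lnot R): β-rule — branch into \lnot \lnot Q  //  \lnot R.
          branch 2.2.1 (add \lnot \lnot Q):
            (\lnot S \leftrightarrow P): β-rule — branch into \lnot S, P  //  \lnot \lnot S, \lnot P.
              branch 2.2.1.1 (add \lnot S, P):
                ○ open, literals {P=1, Q=1, R=1, S=0, T=0}.
              branch 2.2.1.2 (add \lnot \lnot S, \lnot P):
                ○ open, literals {P=0, Q=1, R=1, S=1, T=0}.
          branch 2.2.2 (add \lnot R):
            × closes — contains both R and \lnot R.
2 branches closed, 4 open.
An open branch gives a satisfying assignment: P=0.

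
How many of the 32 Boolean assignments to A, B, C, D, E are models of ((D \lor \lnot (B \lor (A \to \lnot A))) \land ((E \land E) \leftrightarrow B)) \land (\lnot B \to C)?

Initial set: {(((D \lor \lnot (B \lor (A \to \lnot A))) \land ((E \land E) \leftrightarrow B)) \land (\lnot B \to C))}.
(((D \lor \lnot (B \lor (A \to \lnot A))) \land ((E \land E) \leftrightarrow B)) \land (\lnot B \to C)): α-rule — add ((D \lor \lnot (B \lor (A \to \lnot A))) \land ((E \land E) \leftrightarrow B)), (\lnot B \to C).
((D \lor \lnot (B \lor (A \to \lnot A))) \land ((E \land E) \leftrightarrow B)): α-rule — add (D \lor \lnot (B \lor (A \to \lnot A))), ((E \land E) \leftrightarrow B).
(\lnot B \to C): β-rule — branch into \lnot \lnot B  //  C.
  branch 1 (add \lnot \lnot B):
    (D \lor \lnot (B \lor (A \to \lnot A))): β-rule — branch into D  //  \lnot (B \lor (A \to \lnot A)).
      branch 1.1 (add D):
        ((E \land E) \leftrightarrow B): β-rule — branch into (E \land E), B  //  \lnot (E \land E), \lnot B.
          branch 1.1.1 (add (E \land E), B):
            (E \land E): α-rule — add E, E.
            ○ open, literals {B=T, D=T, E=T}.
          branch 1.1.2 (add \lnot (E \land E), \lnot B):
            × closes — contains both B and \lnot B.
      branch 1.2 (add \lnot (B \lor (A \to \lnot A))):
        \lnot (B \lor (A \to \lnot A)): α-rule — add \lnot B, \lnot (A \to \lnot A).
        × closes — contains both B and \lnot B.
  branch 2 (add C):
    (D \lor \lnot (B \lor (A \to \lnot A))): β-rule — branch into D  //  \lnot (B \lor (A \to \lnot A)).
      branch 2.1 (add D):
        ((E \land E) \leftrightarrow B): β-rule — branch into (E \land E), B  //  \lnot (E \land E), \lnot B.
          branch 2.1.1 (add (E \land E), B):
            (E \land E): α-rule — add E, E.
            ○ open, literals {B=T, C=T, D=T, E=T}.
          branch 2.1.2 (add \lnot (E \land E), \lnot B):
            \lnot (E \land E): β-rule — branch into \lnot E  //  \lnot E.
              branch 2.1.2.1 (add \lnot E):
                ○ open, literals {B=F, C=T, D=T, E=F}.
              branch 2.1.2.2 (add \lnot E):
                ○ open, literals {B=F, C=T, D=T, E=F}.
      branch 2.2 (add \lnot (B \lor (A \to \lnot A))):
        \lnot (B \lor (A \to \lnot A)): α-rule — add \lnot B, \lnot (A \to \lnot A).
        \lnot (A \to \lnot A): α-rule — add A, \lnot \lnot A.
        ((E \land E) \leftrightarrow B): β-rule — branch into (E \land E), B  //  \lnot (E \land E), \lnot B.
          branch 2.2.1 (add (E \land E), B):
            × closes — contains both B and \lnot B.
          branch 2.2.2 (add \lnot (E \land E), \lnot B):
            \lnot (E \land E): β-rule — branch into \lnot E  //  \lnot E.
              branch 2.2.2.1 (add \lnot E):
                ○ open, literals {A=T, B=F, C=T, E=F}.
              branch 2.2.2.2 (add \lnot E):
                ○ open, literals {A=T, B=F, C=T, E=F}.
3 branches closed, 6 open.
Each open branch fixes some atoms; the unmentioned ones are free. Counting distinct full assignments: branch {B=T, D=T, E=T} (A, C) contributes 4 new; branch {B=T, C=T, D=T, E=T} (A) contributes 0 new; branch {B=F, C=T, D=T, E=F} (A) contributes 2 new; branch {B=F, C=T, D=T, E=F} (A) contributes 0 new; branch {A=T, B=F, C=T, E=F} (D) contributes 1 new; branch {A=T, B=F, C=T, E=F} (D) contributes 0 new. Total: 7.

7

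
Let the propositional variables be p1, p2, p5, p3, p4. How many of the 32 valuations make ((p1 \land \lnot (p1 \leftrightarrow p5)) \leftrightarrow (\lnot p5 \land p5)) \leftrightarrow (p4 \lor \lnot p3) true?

20

Initial set: {(((p1 \land \lnot (p1 \leftrightarrow p5)) \leftrightarrow (\lnot p5 \land p5)) \leftrightarrow (p4 \lor \lnot p3))}.
(((p1 \land \lnot (p1 \leftrightarrow p5)) \leftrightarrow (\lnot p5 \land p5)) \leftrightarrow (p4 \lor \lnot p3)): β-rule — branch into ((p1 \land \lnot (p1 \leftrightarrow p5)) \leftrightarrow (\lnot p5 \land p5)), (p4 \lor \lnot p3)  //  \lnot ((p1 \land \lnot (p1 \leftrightarrow p5)) \leftrightarrow (\lnot p5 \land p5)), \lnot (p4 \lor \lnot p3).
  branch 1 (add ((p1 \land \lnot (p1 \leftrightarrow p5)) \leftrightarrow (\lnot p5 \land p5)), (p4 \lor \lnot p3)):
    ((p1 \land \lnot (p1 \leftrightarrow p5)) \leftrightarrow (\lnot p5 \land p5)): β-rule — branch into (p1 \land \lnot (p1 \leftrightarrow p5)), (\lnot p5 \land p5)  //  \lnot (p1 \land \lnot (p1 \leftrightarrow p5)), \lnot (\lnot p5 \land p5).
      branch 1.1 (add (p1 \land \lnot (p1 \leftrightarrow p5)), (\lnot p5 \land p5)):
        (p1 \land \lnot (p1 \leftrightarrow p5)): α-rule — add p1, \lnot (p1 \leftrightarrow p5).
        (\lnot p5 \land p5): α-rule — add \lnot p5, p5.
        × closes — contains both p5 and \lnot p5.
      branch 1.2 (add \lnot (p1 \land \lnot (p1 \leftrightarrow p5)), \lnot (\lnot p5 \land p5)):
        (p4 \lor \lnot p3): β-rule — branch into p4  //  \lnot p3.
          branch 1.2.1 (add p4):
            \lnot (p1 \land \lnot (p1 \leftrightarrow p5)): β-rule — branch into \lnot p1  //  \lnot \lnot (p1 \leftrightarrow p5).
              branch 1.2.1.1 (add \lnot p1):
                \lnot (\lnot p5 \land p5): β-rule — branch into \lnot \lnot p5  //  \lnot p5.
                  branch 1.2.1.1.1 (add \lnot \lnot p5):
                    ○ open, literals {p1=false, p4=true, p5=true}.
                  branch 1.2.1.1.2 (add \lnot p5):
                    ○ open, literals {p1=false, p4=true, p5=false}.
              branch 1.2.1.2 (add \lnot \lnot (p1 \leftrightarrow p5)):
                \lnot (\lnot p5 \land p5): β-rule — branch into \lnot \lnot p5  //  \lnot p5.
                  branch 1.2.1.2.1 (add \lnot \lnot p5):
                    \lnot \lnot (p1 \leftrightarrow p5): β-rule — branch into p1, p5  //  \lnot p1, \lnot p5.
                      branch 1.2.1.2.1.1 (add p1, p5):
                        ○ open, literals {p1=true, p4=true, p5=true}.
                      branch 1.2.1.2.1.2 (add \lnot p1, \lnot p5):
                        × closes — contains both p5 and \lnot p5.
                  branch 1.2.1.2.2 (add \lnot p5):
                    \lnot \lnot (p1 \leftrightarrow p5): β-rule — branch into p1, p5  //  \lnot p1, \lnot p5.
                      branch 1.2.1.2.2.1 (add p1, p5):
                        × closes — contains both p5 and \lnot p5.
                      branch 1.2.1.2.2.2 (add \lnot p1, \lnot p5):
                        ○ open, literals {p1=false, p4=true, p5=false}.
          branch 1.2.2 (add \lnot p3):
            \lnot (p1 \land \lnot (p1 \leftrightarrow p5)): β-rule — branch into \lnot p1  //  \lnot \lnot (p1 \leftrightarrow p5).
              branch 1.2.2.1 (add \lnot p1):
                \lnot (\lnot p5 \land p5): β-rule — branch into \lnot \lnot p5  //  \lnot p5.
                  branch 1.2.2.1.1 (add \lnot \lnot p5):
                    ○ open, literals {p1=false, p3=false, p5=true}.
                  branch 1.2.2.1.2 (add \lnot p5):
                    ○ open, literals {p1=false, p3=false, p5=false}.
              branch 1.2.2.2 (add \lnot \lnot (p1 \leftrightarrow p5)):
                \lnot (\lnot p5 \land p5): β-rule — branch into \lnot \lnot p5  //  \lnot p5.
                  branch 1.2.2.2.1 (add \lnot \lnot p5):
                    \lnot \lnot (p1 \leftrightarrow p5): β-rule — branch into p1, p5  //  \lnot p1, \lnot p5.
                      branch 1.2.2.2.1.1 (add p1, p5):
                        ○ open, literals {p1=true, p3=false, p5=true}.
                      branch 1.2.2.2.1.2 (add \lnot p1, \lnot p5):
                        × closes — contains both p5 and \lnot p5.
                  branch 1.2.2.2.2 (add \lnot p5):
                    \lnot \lnot (p1 \leftrightarrow p5): β-rule — branch into p1, p5  //  \lnot p1, \lnot p5.
                      branch 1.2.2.2.2.1 (add p1, p5):
                        × closes — contains both p5 and \lnot p5.
                      branch 1.2.2.2.2.2 (add \lnot p1, \lnot p5):
                        ○ open, literals {p1=false, p3=false, p5=false}.
  branch 2 (add \lnot ((p1 \land \lnot (p1 \leftrightarrow p5)) \leftrightarrow (\lnot p5 \land p5)), \lnot (p4 \lor \lnot p3)):
    \lnot (p4 \lor \lnot p3): α-rule — add \lnot p4, \lnot \lnot p3.
    \lnot ((p1 \land \lnot (p1 \leftrightarrow p5)) \leftrightarrow (\lnot p5 \land p5)): β-rule — branch into (p1 \land \lnot (p1 \leftrightarrow p5)), \lnot (\lnot p5 \land p5)  //  \lnot (p1 \land \lnot (p1 \leftrightarrow p5)), (\lnot p5 \land p5).
      branch 2.1 (add (p1 \land \lnot (p1 \leftrightarrow p5)), \lnot (\lnot p5 \land p5)):
        (p1 \land \lnot (p1 \leftrightarrow p5)): α-rule — add p1, \lnot (p1 \leftrightarrow p5).
        \lnot (\lnot p5 \land p5): β-rule — branch into \lnot \lnot p5  //  \lnot p5.
          branch 2.1.1 (add \lnot \lnot p5):
            \lnot (p1 \leftrightarrow p5): β-rule — branch into p1, \lnot p5  //  \lnot p1, p5.
              branch 2.1.1.1 (add p1, \lnot p5):
                × closes — contains both p5 and \lnot p5.
              branch 2.1.1.2 (add \lnot p1, p5):
                × closes — contains both p1 and \lnot p1.
          branch 2.1.2 (add \lnot p5):
            \lnot (p1 \leftrightarrow p5): β-rule — branch into p1, \lnot p5  //  \lnot p1, p5.
              branch 2.1.2.1 (add p1, \lnot p5):
                ○ open, literals {p1=true, p3=true, p4=false, p5=false}.
              branch 2.1.2.2 (add \lnot p1, p5):
                × closes — contains both p1 and \lnot p1.
      branch 2.2 (add \lnot (p1 \land \lnot (p1 \leftrightarrow p5)), (\lnot p5 \land p5)):
        (\lnot p5 \land p5): α-rule — add \lnot p5, p5.
        × closes — contains both p5 and \lnot p5.
9 branches closed, 9 open.
Each open branch fixes some atoms; the unmentioned ones are free. Counting distinct full assignments: branch {p1=false, p4=true, p5=true} (p2, p3) contributes 4 new; branch {p1=false, p4=true, p5=false} (p2, p3) contributes 4 new; branch {p1=true, p4=true, p5=true} (p2, p3) contributes 4 new; branch {p1=false, p4=true, p5=false} (p2, p3) contributes 0 new; branch {p1=false, p3=false, p5=true} (p2, p4) contributes 2 new; branch {p1=false, p3=false, p5=false} (p2, p4) contributes 2 new; branch {p1=true, p3=false, p5=true} (p2, p4) contributes 2 new; branch {p1=false, p3=false, p5=false} (p2, p4) contributes 0 new; branch {p1=true, p3=true, p4=false, p5=false} (p2) contributes 2 new. Total: 20.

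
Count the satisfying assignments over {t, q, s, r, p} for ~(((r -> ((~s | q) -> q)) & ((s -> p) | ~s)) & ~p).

Initial set: {~(((r -> ((~s | q) -> q)) & ((s -> p) | ~s)) & ~p)}.
~(((r -> ((~s | q) -> q)) & ((s -> p) | ~s)) & ~p): β-rule — branch into ~((r -> ((~s | q) -> q)) & ((s -> p) | ~s))  //  ~~p.
  branch 1 (add ~((r -> ((~s | q) -> q)) & ((s -> p) | ~s))):
    ~((r -> ((~s | q) -> q)) & ((s -> p) | ~s)): β-rule — branch into ~(r -> ((~s | q) -> q))  //  ~((s -> p) | ~s).
      branch 1.1 (add ~(r -> ((~s | q) -> q))):
        ~(r -> ((~s | q) -> q)): α-rule — add r, ~((~s | q) -> q).
        ~((~s | q) -> q): α-rule — add (~s | q), ~q.
        (~s | q): β-rule — branch into ~s  //  q.
          branch 1.1.1 (add ~s):
            ○ open, literals {q=0, r=1, s=0}.
          branch 1.1.2 (add q):
            × closes — contains both q and ~q.
      branch 1.2 (add ~((s -> p) | ~s)):
        ~((s -> p) | ~s): α-rule — add ~(s -> p), ~~s.
        ~(s -> p): α-rule — add s, ~p.
        ○ open, literals {p=0, s=1}.
  branch 2 (add ~~p):
    ○ open, literals {p=1}.
1 branch closed, 3 open.
Each open branch fixes some atoms; the unmentioned ones are free. Counting distinct full assignments: branch {q=0, r=1, s=0} (t, p) contributes 4 new; branch {p=0, s=1} (t, q, r) contributes 8 new; branch {p=1} (t, q, s, r) contributes 14 new. Total: 26.

26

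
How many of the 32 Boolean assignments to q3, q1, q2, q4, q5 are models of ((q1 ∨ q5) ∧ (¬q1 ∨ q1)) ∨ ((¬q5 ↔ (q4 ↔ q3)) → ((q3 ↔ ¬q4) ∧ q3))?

28

Initial set: {(((q1 ∨ q5) ∧ (¬q1 ∨ q1)) ∨ ((¬q5 ↔ (q4 ↔ q3)) → ((q3 ↔ ¬q4) ∧ q3)))}.
(((q1 ∨ q5) ∧ (¬q1 ∨ q1)) ∨ ((¬q5 ↔ (q4 ↔ q3)) → ((q3 ↔ ¬q4) ∧ q3))): β-rule — branch into ((q1 ∨ q5) ∧ (¬q1 ∨ q1))  //  ((¬q5 ↔ (q4 ↔ q3)) → ((q3 ↔ ¬q4) ∧ q3)).
  branch 1 (add ((q1 ∨ q5) ∧ (¬q1 ∨ q1))):
    ((q1 ∨ q5) ∧ (¬q1 ∨ q1)): α-rule — add (q1 ∨ q5), (¬q1 ∨ q1).
    (q1 ∨ q5): β-rule — branch into q1  //  q5.
      branch 1.1 (add q1):
        (¬q1 ∨ q1): β-rule — branch into ¬q1  //  q1.
          branch 1.1.1 (add ¬q1):
            × closes — contains both q1 and ¬q1.
          branch 1.1.2 (add q1):
            ○ open, literals {q1=T}.
      branch 1.2 (add q5):
        (¬q1 ∨ q1): β-rule — branch into ¬q1  //  q1.
          branch 1.2.1 (add ¬q1):
            ○ open, literals {q1=F, q5=T}.
          branch 1.2.2 (add q1):
            ○ open, literals {q1=T, q5=T}.
  branch 2 (add ((¬q5 ↔ (q4 ↔ q3)) → ((q3 ↔ ¬q4) ∧ q3))):
    ((¬q5 ↔ (q4 ↔ q3)) → ((q3 ↔ ¬q4) ∧ q3)): β-rule — branch into ¬(¬q5 ↔ (q4 ↔ q3))  //  ((q3 ↔ ¬q4) ∧ q3).
      branch 2.1 (add ¬(¬q5 ↔ (q4 ↔ q3))):
        ¬(¬q5 ↔ (q4 ↔ q3)): β-rule — branch into ¬q5, ¬(q4 ↔ q3)  //  ¬¬q5, (q4 ↔ q3).
          branch 2.1.1 (add ¬q5, ¬(q4 ↔ q3)):
            ¬(q4 ↔ q3): β-rule — branch into q4, ¬q3  //  ¬q4, q3.
              branch 2.1.1.1 (add q4, ¬q3):
                ○ open, literals {q3=F, q4=T, q5=F}.
              branch 2.1.1.2 (add ¬q4, q3):
                ○ open, literals {q3=T, q4=F, q5=F}.
          branch 2.1.2 (add ¬¬q5, (q4 ↔ q3)):
            (q4 ↔ q3): β-rule — branch into q4, q3  //  ¬q4, ¬q3.
              branch 2.1.2.1 (add q4, q3):
                ○ open, literals {q3=T, q4=T, q5=T}.
              branch 2.1.2.2 (add ¬q4, ¬q3):
                ○ open, literals {q3=F, q4=F, q5=T}.
      branch 2.2 (add ((q3 ↔ ¬q4) ∧ q3)):
        ((q3 ↔ ¬q4) ∧ q3): α-rule — add (q3 ↔ ¬q4), q3.
        (q3 ↔ ¬q4): β-rule — branch into q3, ¬q4  //  ¬q3, ¬¬q4.
          branch 2.2.1 (add q3, ¬q4):
            ○ open, literals {q3=T, q4=F}.
          branch 2.2.2 (add ¬q3, ¬¬q4):
            × closes — contains both q3 and ¬q3.
2 branches closed, 8 open.
Each open branch fixes some atoms; the unmentioned ones are free. Counting distinct full assignments: branch {q1=T} (q3, q2, q4, q5) contributes 16 new; branch {q1=F, q5=T} (q3, q2, q4) contributes 8 new; branch {q1=T, q5=T} (q3, q2, q4) contributes 0 new; branch {q3=F, q4=T, q5=F} (q1, q2) contributes 2 new; branch {q3=T, q4=F, q5=F} (q1, q2) contributes 2 new; branch {q3=T, q4=T, q5=T} (q1, q2) contributes 0 new; branch {q3=F, q4=F, q5=T} (q1, q2) contributes 0 new; branch {q3=T, q4=F} (q1, q2, q5) contributes 0 new. Total: 28.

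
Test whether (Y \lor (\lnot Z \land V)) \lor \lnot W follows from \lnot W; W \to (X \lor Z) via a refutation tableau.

Initial set: {\lnot W; (W \to (X \lor Z)); \lnot ((Y \lor (\lnot Z \land V)) \lor \lnot W)}.
\lnot ((Y \lor (\lnot Z \land V)) \lor \lnot W): α-rule — add \lnot (Y \lor (\lnot Z \land V)), \lnot \lnot W.
× closes — contains both W and \lnot W.
All 1 branch closes.
Every branch closed, so the premises entail the conclusion.

Yes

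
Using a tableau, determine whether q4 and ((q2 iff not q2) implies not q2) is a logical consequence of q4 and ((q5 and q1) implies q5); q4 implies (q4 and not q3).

Yes

Initial set: {(q4 and ((q5 and q1) implies q5)); (q4 implies (q4 and not q3)); not (q4 and ((q2 iff not q2) implies not q2))}.
(q4 and ((q5 and q1) implies q5)): α-rule — add q4, ((q5 and q1) implies q5).
(q4 implies (q4 and not q3)): β-rule — branch into not q4  //  (q4 and not q3).
  branch 1 (add not q4):
    × closes — contains both q4 and not q4.
  branch 2 (add (q4 and not q3)):
    (q4 and not q3): α-rule — add q4, not q3.
    not (q4 and ((q2 iff not q2) implies not q2)): β-rule — branch into not q4  //  not ((q2 iff not q2) implies not q2).
      branch 2.1 (add not q4):
        × closes — contains both q4 and not q4.
      branch 2.2 (add not ((q2 iff not q2) implies not q2)):
        not ((q2 iff not q2) implies not q2): α-rule — add (q2 iff not q2), not not q2.
        ((q5 and q1) implies q5): β-rule — branch into not (q5 and q1)  //  q5.
          branch 2.2.1 (add not (q5 and q1)):
            (q2 iff not q2): β-rule — branch into q2, not q2  //  not q2, not not q2.
              branch 2.2.1.1 (add q2, not q2):
                × closes — contains both q2 and not q2.
              branch 2.2.1.2 (add not q2, not not q2):
                × closes — contains both q2 and not q2.
          branch 2.2.2 (add q5):
            (q2 iff not q2): β-rule — branch into q2, not q2  //  not q2, not not q2.
              branch 2.2.2.1 (add q2, not q2):
                × closes — contains both q2 and not q2.
              branch 2.2.2.2 (add not q2, not not q2):
                × closes — contains both q2 and not q2.
All 6 branches close.
Every branch closed, so the premises entail the conclusion.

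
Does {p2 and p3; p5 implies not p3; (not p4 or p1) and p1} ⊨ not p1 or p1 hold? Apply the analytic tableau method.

Initial set: {T (p2 and p3); T (p5 implies not p3); T ((not p4 or p1) and p1); F (not p1 or p1)}.
T (p2 and p3): α-rule — add T p2, T p3.
T ((not p4 or p1) and p1): α-rule — add T (not p4 or p1), T p1.
F (not p1 or p1): α-rule — add F not p1, F p1.
× closes — contains both p1 and not p1.
All 1 branch closes.
Every branch closed, so the premises entail the conclusion.

Yes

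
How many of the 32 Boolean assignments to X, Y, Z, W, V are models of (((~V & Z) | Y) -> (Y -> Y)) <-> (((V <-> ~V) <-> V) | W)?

24

Initial set: {((((~V & Z) | Y) -> (Y -> Y)) <-> (((V <-> ~V) <-> V) | W))}.
((((~V & Z) | Y) -> (Y -> Y)) <-> (((V <-> ~V) <-> V) | W)): β-rule — branch into (((~V & Z) | Y) -> (Y -> Y)), (((V <-> ~V) <-> V) | W)  //  ~(((~V & Z) | Y) -> (Y -> Y)), ~(((V <-> ~V) <-> V) | W).
  branch 1 (add (((~V & Z) | Y) -> (Y -> Y)), (((V <-> ~V) <-> V) | W)):
    (((~V & Z) | Y) -> (Y -> Y)): β-rule — branch into ~((~V & Z) | Y)  //  (Y -> Y).
      branch 1.1 (add ~((~V & Z) | Y)):
        ~((~V & Z) | Y): α-rule — add ~(~V & Z), ~Y.
        (((V <-> ~V) <-> V) | W): β-rule — branch into ((V <-> ~V) <-> V)  //  W.
          branch 1.1.1 (add ((V <-> ~V) <-> V)):
            ~(~V & Z): β-rule — branch into ~~V  //  ~Z.
              branch 1.1.1.1 (add ~~V):
                ((V <-> ~V) <-> V): β-rule — branch into (V <-> ~V), V  //  ~(V <-> ~V), ~V.
                  branch 1.1.1.1.1 (add (V <-> ~V), V):
                    (V <-> ~V): β-rule — branch into V, ~V  //  ~V, ~~V.
                      branch 1.1.1.1.1.1 (add V, ~V):
                        × closes — contains both V and ~V.
                      branch 1.1.1.1.1.2 (add ~V, ~~V):
                        × closes — contains both V and ~V.
                  branch 1.1.1.1.2 (add ~(V <-> ~V), ~V):
                    × closes — contains both V and ~V.
              branch 1.1.1.2 (add ~Z):
                ((V <-> ~V) <-> V): β-rule — branch into (V <-> ~V), V  //  ~(V <-> ~V), ~V.
                  branch 1.1.1.2.1 (add (V <-> ~V), V):
                    (V <-> ~V): β-rule — branch into V, ~V  //  ~V, ~~V.
                      branch 1.1.1.2.1.1 (add V, ~V):
                        × closes — contains both V and ~V.
                      branch 1.1.1.2.1.2 (add ~V, ~~V):
                        × closes — contains both V and ~V.
                  branch 1.1.1.2.2 (add ~(V <-> ~V), ~V):
                    ~(V <-> ~V): β-rule — branch into V, ~~V  //  ~V, ~V.
                      branch 1.1.1.2.2.1 (add V, ~~V):
                        × closes — contains both V and ~V.
                      branch 1.1.1.2.2.2 (add ~V, ~V):
                        ○ open, literals {V=0, Y=0, Z=0}.
          branch 1.1.2 (add W):
            ~(~V & Z): β-rule — branch into ~~V  //  ~Z.
              branch 1.1.2.1 (add ~~V):
                ○ open, literals {V=1, W=1, Y=0}.
              branch 1.1.2.2 (add ~Z):
                ○ open, literals {W=1, Y=0, Z=0}.
      branch 1.2 (add (Y -> Y)):
        (((V <-> ~V) <-> V) | W): β-rule — branch into ((V <-> ~V) <-> V)  //  W.
          branch 1.2.1 (add ((V <-> ~V) <-> V)):
            (Y -> Y): β-rule — branch into ~Y  //  Y.
              branch 1.2.1.1 (add ~Y):
                ((V <-> ~V) <-> V): β-rule — branch into (V <-> ~V), V  //  ~(V <-> ~V), ~V.
                  branch 1.2.1.1.1 (add (V <-> ~V), V):
                    (V <-> ~V): β-rule — branch into V, ~V  //  ~V, ~~V.
                      branch 1.2.1.1.1.1 (add V, ~V):
                        × closes — contains both V and ~V.
                      branch 1.2.1.1.1.2 (add ~V, ~~V):
                        × closes — contains both V and ~V.
                  branch 1.2.1.1.2 (add ~(V <-> ~V), ~V):
                    ~(V <-> ~V): β-rule — branch into V, ~~V  //  ~V, ~V.
                      branch 1.2.1.1.2.1 (add V, ~~V):
                        × closes — contains both V and ~V.
                      branch 1.2.1.1.2.2 (add ~V, ~V):
                        ○ open, literals {V=0, Y=0}.
              branch 1.2.1.2 (add Y):
                ((V <-> ~V) <-> V): β-rule — branch into (V <-> ~V), V  //  ~(V <-> ~V), ~V.
                  branch 1.2.1.2.1 (add (V <-> ~V), V):
                    (V <-> ~V): β-rule — branch into V, ~V  //  ~V, ~~V.
                      branch 1.2.1.2.1.1 (add V, ~V):
                        × closes — contains both V and ~V.
                      branch 1.2.1.2.1.2 (add ~V, ~~V):
                        × closes — contains both V and ~V.
                  branch 1.2.1.2.2 (add ~(V <-> ~V), ~V):
                    ~(V <-> ~V): β-rule — branch into V, ~~V  //  ~V, ~V.
                      branch 1.2.1.2.2.1 (add V, ~~V):
                        × closes — contains both V and ~V.
                      branch 1.2.1.2.2.2 (add ~V, ~V):
                        ○ open, literals {V=0, Y=1}.
          branch 1.2.2 (add W):
            (Y -> Y): β-rule — branch into ~Y  //  Y.
              branch 1.2.2.1 (add ~Y):
                ○ open, literals {W=1, Y=0}.
              branch 1.2.2.2 (add Y):
                ○ open, literals {W=1, Y=1}.
  branch 2 (add ~(((~V & Z) | Y) -> (Y -> Y)), ~(((V <-> ~V) <-> V) | W)):
    ~(((~V & Z) | Y) -> (Y -> Y)): α-rule — add ((~V & Z) | Y), ~(Y -> Y).
    ~(((V <-> ~V) <-> V) | W): α-rule — add ~((V <-> ~V) <-> V), ~W.
    ~(Y -> Y): α-rule — add Y, ~Y.
    × closes — contains both Y and ~Y.
13 branches closed, 7 open.
Each open branch fixes some atoms; the unmentioned ones are free. Counting distinct full assignments: branch {V=0, Y=0, Z=0} (X, W) contributes 4 new; branch {V=1, W=1, Y=0} (X, Z) contributes 4 new; branch {W=1, Y=0, Z=0} (X, V) contributes 0 new; branch {V=0, Y=0} (X, Z, W) contributes 4 new; branch {V=0, Y=1} (X, Z, W) contributes 8 new; branch {W=1, Y=0} (X, Z, V) contributes 0 new; branch {W=1, Y=1} (X, Z, V) contributes 4 new. Total: 24.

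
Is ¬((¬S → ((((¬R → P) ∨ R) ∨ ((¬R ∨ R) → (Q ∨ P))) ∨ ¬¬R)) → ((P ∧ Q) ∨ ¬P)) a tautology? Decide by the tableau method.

Assume the negation and expand:
Initial set: {¬¬((¬S → ((((¬R → P) ∨ R) ∨ ((¬R ∨ R) → (Q ∨ P))) ∨ ¬¬R)) → ((P ∧ Q) ∨ ¬P))}.
¬¬((¬S → ((((¬R → P) ∨ R) ∨ ((¬R ∨ R) → (Q ∨ P))) ∨ ¬¬R)) → ((P ∧ Q) ∨ ¬P)): β-rule — branch into ¬(¬S → ((((¬R → P) ∨ R) ∨ ((¬R ∨ R) → (Q ∨ P))) ∨ ¬¬R))  //  ((P ∧ Q) ∨ ¬P).
  branch 1 (add ¬(¬S → ((((¬R → P) ∨ R) ∨ ((¬R ∨ R) → (Q ∨ P))) ∨ ¬¬R))):
    ¬(¬S → ((((¬R → P) ∨ R) ∨ ((¬R ∨ R) → (Q ∨ P))) ∨ ¬¬R)): α-rule — add ¬S, ¬((((¬R → P) ∨ R) ∨ ((¬R ∨ R) → (Q ∨ P))) ∨ ¬¬R).
    ¬((((¬R → P) ∨ R) ∨ ((¬R ∨ R) → (Q ∨ P))) ∨ ¬¬R): α-rule — add ¬(((¬R → P) ∨ R) ∨ ((¬R ∨ R) → (Q ∨ P))), ¬¬¬R.
    ¬(((¬R → P) ∨ R) ∨ ((¬R ∨ R) → (Q ∨ P))): α-rule — add ¬((¬R → P) ∨ R), ¬((¬R ∨ R) → (Q ∨ P)).
    ¬¬¬R: drop double negation, giving ¬R.
    ¬((¬R → P) ∨ R): α-rule — add ¬(¬R → P), ¬R.
    ¬((¬R ∨ R) → (Q ∨ P)): α-rule — add (¬R ∨ R), ¬(Q ∨ P).
    ¬(¬R → P): α-rule — add ¬R, ¬P.
    ¬(Q ∨ P): α-rule — add ¬Q, ¬P.
    (¬R ∨ R): β-rule — branch into ¬R  //  R.
      branch 1.1 (add ¬R):
        ○ open, literals {P=F, Q=F, R=F, S=F}.
      branch 1.2 (add R):
        × closes — contains both R and ¬R.
  branch 2 (add ((P ∧ Q) ∨ ¬P)):
    ((P ∧ Q) ∨ ¬P): β-rule — branch into (P ∧ Q)  //  ¬P.
      branch 2.1 (add (P ∧ Q)):
        (P ∧ Q): α-rule — add P, Q.
        ○ open, literals {P=T, Q=T}.
      branch 2.2 (add ¬P):
        ○ open, literals {P=F}.
1 branch closed, 3 open.
An open branch gives a countermodel: P=F, Q=F, R=F, S=F (unmentioned atoms arbitrary); under it the original formula is false.

Not valid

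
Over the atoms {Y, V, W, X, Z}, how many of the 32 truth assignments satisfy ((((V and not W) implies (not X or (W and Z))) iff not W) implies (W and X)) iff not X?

12

Initial set: {(((((V and not W) implies (not X or (W and Z))) iff not W) implies (W and X)) iff not X)}.
(((((V and not W) implies (not X or (W and Z))) iff not W) implies (W and X)) iff not X): β-rule — branch into ((((V and not W) implies (not X or (W and Z))) iff not W) implies (W and X)), not X  //  not ((((V and not W) implies (not X or (W and Z))) iff not W) implies (W and X)), not not X.
  branch 1 (add ((((V and not W) implies (not X or (W and Z))) iff not W) implies (W and X)), not X):
    ((((V and not W) implies (not X or (W and Z))) iff not W) implies (W and X)): β-rule — branch into not (((V and not W) implies (not X or (W and Z))) iff not W)  //  (W and X).
      branch 1.1 (add not (((V and not W) implies (not X or (W and Z))) iff not W)):
        not (((V and not W) implies (not X or (W and Z))) iff not W): β-rule — branch into ((V and not W) implies (not X or (W and Z))), not not W  //  not ((V and not W) implies (not X or (W and Z))), not W.
          branch 1.1.1 (add ((V and not W) implies (not X or (W and Z))), not not W):
            ((V and not W) implies (not X or (W and Z))): β-rule — branch into not (V and not W)  //  (not X or (W and Z)).
              branch 1.1.1.1 (add not (V and not W)):
                not (V and not W): β-rule — branch into not V  //  not not W.
                  branch 1.1.1.1.1 (add not V):
                    ○ open, literals {V=0, W=1, X=0}.
                  branch 1.1.1.1.2 (add not not W):
                    ○ open, literals {W=1, X=0}.
              branch 1.1.1.2 (add (not X or (W and Z))):
                (not X or (W and Z)): β-rule — branch into not X  //  (W and Z).
                  branch 1.1.1.2.1 (add not X):
                    ○ open, literals {W=1, X=0}.
                  branch 1.1.1.2.2 (add (W and Z)):
                    (W and Z): α-rule — add W, Z.
                    ○ open, literals {W=1, X=0, Z=1}.
          branch 1.1.2 (add not ((V and not W) implies (not X or (W and Z))), not W):
            not ((V and not W) implies (not X or (W and Z))): α-rule — add (V and not W), not (not X or (W and Z)).
            (V and not W): α-rule — add V, not W.
            not (not X or (W and Z)): α-rule — add not not X, not (W and Z).
            × closes — contains both X and not X.
      branch 1.2 (add (W and X)):
        (W and X): α-rule — add W, X.
        × closes — contains both X and not X.
  branch 2 (add not ((((V and not W) implies (not X or (W and Z))) iff not W) implies (W and X)), not not X):
    not ((((V and not W) implies (not X or (W and Z))) iff not W) implies (W and X)): α-rule — add (((V and not W) implies (not X or (W and Z))) iff not W), not (W and X).
    (((V and not W) implies (not X or (W and Z))) iff not W): β-rule — branch into ((V and not W) implies (not X or (W and Z))), not W  //  not ((V and not W) implies (not X or (W and Z))), not not W.
      branch 2.1 (add ((V and not W) implies (not X or (W and Z))), not W):
        not (W and X): β-rule — branch into not W  //  not X.
          branch 2.1.1 (add not W):
            ((V and not W) implies (not X or (W and Z))): β-rule — branch into not (V and not W)  //  (not X or (W and Z)).
              branch 2.1.1.1 (add not (V and not W)):
                not (V and not W): β-rule — branch into not V  //  not not W.
                  branch 2.1.1.1.1 (add not V):
                    ○ open, literals {V=0, W=0, X=1}.
                  branch 2.1.1.1.2 (add not not W):
                    × closes — contains both W and not W.
              branch 2.1.1.2 (add (not X or (W and Z))):
                (not X or (W and Z)): β-rule — branch into not X  //  (W and Z).
                  branch 2.1.1.2.1 (add not X):
                    × closes — contains both X and not X.
                  branch 2.1.1.2.2 (add (W and Z)):
                    (W and Z): α-rule — add W, Z.
                    × closes — contains both W and not W.
          branch 2.1.2 (add not X):
            × closes — contains both X and not X.
      branch 2.2 (add not ((V and not W) implies (not X or (W and Z))), not not W):
        not ((V and not W) implies (not X or (W and Z))): α-rule — add (V and not W), not (not X or (W and Z)).
        (V and not W): α-rule — add V, not W.
        × closes — contains both W and not W.
7 branches closed, 5 open.
Each open branch fixes some atoms; the unmentioned ones are free. Counting distinct full assignments: branch {V=0, W=1, X=0} (Y, Z) contributes 4 new; branch {W=1, X=0} (Y, V, Z) contributes 4 new; branch {W=1, X=0} (Y, V, Z) contributes 0 new; branch {W=1, X=0, Z=1} (Y, V) contributes 0 new; branch {V=0, W=0, X=1} (Y, Z) contributes 4 new. Total: 12.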